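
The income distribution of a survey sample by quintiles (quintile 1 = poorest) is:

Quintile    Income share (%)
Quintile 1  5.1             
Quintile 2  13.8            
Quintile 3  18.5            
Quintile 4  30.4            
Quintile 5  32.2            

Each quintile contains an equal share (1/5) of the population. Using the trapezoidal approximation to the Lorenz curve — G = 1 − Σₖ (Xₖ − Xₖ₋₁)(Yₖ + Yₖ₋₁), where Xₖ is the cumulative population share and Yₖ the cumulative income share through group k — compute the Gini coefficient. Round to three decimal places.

0.283

Cumulative income shares Yₖ: 0.0510, 0.1890, 0.3740, 0.6780, 1.0000
Σ (Xₖ−Xₖ₋₁)(Yₖ+Yₖ₋₁) = (1/5)(0.0510+0.0000) + (1/5)(0.1890+0.0510) + (1/5)(0.3740+0.1890) + (1/5)(0.6780+0.3740) + (1/5)(1.0000+0.6780)
  = 0.0102 + 0.0480 + 0.1126 + 0.2104 + 0.3356 = 0.7168
G = 1 − 0.7168 = 0.2832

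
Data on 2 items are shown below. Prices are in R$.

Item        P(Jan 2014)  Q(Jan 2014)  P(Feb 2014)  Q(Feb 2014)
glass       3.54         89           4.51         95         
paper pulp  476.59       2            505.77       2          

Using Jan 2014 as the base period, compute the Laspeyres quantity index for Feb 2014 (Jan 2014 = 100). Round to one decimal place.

Laspeyres quantity index uses base-period prices as weights.
ΣP(Jan 2014)·Q(Feb 2014) = 3.54×95 + 476.59×2 = 336.3 + 953.18 = 1289.48
ΣP(Jan 2014)·Q(Jan 2014) = 3.54×89 + 476.59×2 = 315.06 + 953.18 = 1268.24
Index = 1289.48 / 1268.24 × 100 = 101.6748

101.7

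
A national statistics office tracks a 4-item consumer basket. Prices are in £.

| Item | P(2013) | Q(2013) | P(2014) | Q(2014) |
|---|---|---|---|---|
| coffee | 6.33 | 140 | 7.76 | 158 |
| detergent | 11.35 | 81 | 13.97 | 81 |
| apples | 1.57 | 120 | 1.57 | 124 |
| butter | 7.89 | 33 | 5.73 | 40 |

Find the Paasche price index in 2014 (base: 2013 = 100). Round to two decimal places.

Paasche price index uses current-period quantities as weights.
ΣP(2014)·Q(2014) = 7.76×158 + 13.97×81 + 1.57×124 + 5.73×40 = 1226.08 + 1131.57 + 194.68 + 229.2 = 2781.53
ΣP(2013)·Q(2014) = 6.33×158 + 11.35×81 + 1.57×124 + 7.89×40 = 1000.14 + 919.35 + 194.68 + 315.6 = 2429.77
Index = 2781.53 / 2429.77 × 100 = 114.4771

114.48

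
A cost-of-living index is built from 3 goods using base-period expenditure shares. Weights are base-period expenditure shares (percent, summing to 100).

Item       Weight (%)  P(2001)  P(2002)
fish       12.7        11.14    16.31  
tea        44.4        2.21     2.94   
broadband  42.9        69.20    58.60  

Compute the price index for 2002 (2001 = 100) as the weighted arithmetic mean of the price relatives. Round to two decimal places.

fish: 12.7 × (16.31/11.14) = 12.7 × 1.464093 = 18.5940
tea: 44.4 × (2.94/2.21) = 44.4 × 1.330317 = 59.0661
broadband: 42.9 × (58.60/69.20) = 42.9 × 0.846821 = 36.3286
Index = Σ wᵢ·(p₁ᵢ/p₀ᵢ) = 18.5940 + 59.0661 + 36.3286 = 113.9887

113.99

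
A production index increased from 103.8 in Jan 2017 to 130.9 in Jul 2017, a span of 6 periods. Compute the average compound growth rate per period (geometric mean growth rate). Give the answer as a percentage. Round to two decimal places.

3.94%

Growth factor = (130.9/103.8)^(1/6) = (1.261079)^(1/6) = 1.039418
Growth rate = 1.039418 − 1 = 0.039418 = 3.9418%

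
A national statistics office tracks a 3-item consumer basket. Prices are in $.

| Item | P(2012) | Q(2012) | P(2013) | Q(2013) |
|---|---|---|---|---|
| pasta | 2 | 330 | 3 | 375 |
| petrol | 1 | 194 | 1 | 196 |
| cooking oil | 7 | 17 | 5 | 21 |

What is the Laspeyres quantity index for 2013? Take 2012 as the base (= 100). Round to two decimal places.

Laspeyres quantity index uses base-period prices as weights.
ΣP(2012)·Q(2013) = 2×375 + 1×196 + 7×21 = 750 + 196 + 147 = 1093
ΣP(2012)·Q(2012) = 2×330 + 1×194 + 7×17 = 660 + 194 + 119 = 973
Index = 1093 / 973 × 100 = 112.3330

112.33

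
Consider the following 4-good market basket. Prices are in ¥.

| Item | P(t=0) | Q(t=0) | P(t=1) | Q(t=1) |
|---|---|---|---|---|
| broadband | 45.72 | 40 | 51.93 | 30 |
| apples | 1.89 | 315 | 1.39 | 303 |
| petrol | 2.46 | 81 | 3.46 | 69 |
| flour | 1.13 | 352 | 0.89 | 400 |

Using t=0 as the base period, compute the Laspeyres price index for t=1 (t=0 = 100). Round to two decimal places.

102.89

Laspeyres price index uses base-period quantities as weights.
ΣP(t=1)·Q(t=0) = 51.93×40 + 1.39×315 + 3.46×81 + 0.89×352 = 2077.2 + 437.85 + 280.26 + 313.28 = 3108.59
ΣP(t=0)·Q(t=0) = 45.72×40 + 1.89×315 + 2.46×81 + 1.13×352 = 1828.8 + 595.35 + 199.26 + 397.76 = 3021.17
Index = 3108.59 / 3021.17 × 100 = 102.8936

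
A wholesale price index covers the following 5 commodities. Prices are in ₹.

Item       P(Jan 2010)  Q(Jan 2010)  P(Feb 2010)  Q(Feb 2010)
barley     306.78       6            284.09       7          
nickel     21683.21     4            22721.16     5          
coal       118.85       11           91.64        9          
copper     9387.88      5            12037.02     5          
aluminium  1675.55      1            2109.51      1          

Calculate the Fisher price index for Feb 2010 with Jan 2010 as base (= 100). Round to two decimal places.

Laspeyres component (base-period weights):
ΣP(Feb 2010)Q(Jan 2010) = 284.09×6 + 22721.16×4 + 91.64×11 + 12037.02×5 + 2109.51×1 = 1704.54 + 90884.64 + 1008.04 + 60185.1 + 2109.51 = 155891.83
ΣP(Jan 2010)Q(Jan 2010) = 306.78×6 + 21683.21×4 + 118.85×11 + 9387.88×5 + 1675.55×1 = 1840.68 + 86732.84 + 1307.35 + 46939.4 + 1675.55 = 138495.82
L = 155891.83 / 138495.82 × 100 = 112.5607
Paasche component (current-period weights):
ΣP(Feb 2010)Q(Feb 2010) = 284.09×7 + 22721.16×5 + 91.64×9 + 12037.02×5 + 2109.51×1 = 1988.63 + 113605.8 + 824.76 + 60185.1 + 2109.51 = 178713.8
ΣP(Jan 2010)Q(Feb 2010) = 306.78×7 + 21683.21×5 + 118.85×9 + 9387.88×5 + 1675.55×1 = 2147.46 + 108416.05 + 1069.65 + 46939.4 + 1675.55 = 160248.11
P = 178713.8 / 160248.11 × 100 = 111.5232
Fisher = √(L × P) = √(112.5607 × 111.5232) = 112.0407

112.04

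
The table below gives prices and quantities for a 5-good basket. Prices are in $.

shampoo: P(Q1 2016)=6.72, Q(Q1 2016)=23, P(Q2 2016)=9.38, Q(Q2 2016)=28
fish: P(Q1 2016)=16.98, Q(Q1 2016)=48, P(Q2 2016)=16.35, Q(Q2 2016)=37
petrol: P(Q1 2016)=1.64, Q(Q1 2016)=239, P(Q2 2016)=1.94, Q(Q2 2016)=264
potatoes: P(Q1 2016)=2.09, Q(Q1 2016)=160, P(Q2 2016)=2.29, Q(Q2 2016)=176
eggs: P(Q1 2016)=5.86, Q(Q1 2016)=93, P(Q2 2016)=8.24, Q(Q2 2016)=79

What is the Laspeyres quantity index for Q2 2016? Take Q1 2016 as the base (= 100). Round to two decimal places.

92.83

Laspeyres quantity index uses base-period prices as weights.
ΣP(Q1 2016)·Q(Q2 2016) = 6.72×28 + 16.98×37 + 1.64×264 + 2.09×176 + 5.86×79 = 188.16 + 628.26 + 432.96 + 367.84 + 462.94 = 2080.16
ΣP(Q1 2016)·Q(Q1 2016) = 6.72×23 + 16.98×48 + 1.64×239 + 2.09×160 + 5.86×93 = 154.56 + 815.04 + 391.96 + 334.4 + 544.98 = 2240.94
Index = 2080.16 / 2240.94 × 100 = 92.8253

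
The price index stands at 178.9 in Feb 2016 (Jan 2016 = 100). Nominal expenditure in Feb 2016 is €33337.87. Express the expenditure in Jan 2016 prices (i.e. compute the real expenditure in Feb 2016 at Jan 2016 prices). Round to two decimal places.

18634.92

Real = Nominal ÷ (Index/100) = 33337.87 ÷ (178.9/100)
     = 33337.87 ÷ 1.789 = 18634.9189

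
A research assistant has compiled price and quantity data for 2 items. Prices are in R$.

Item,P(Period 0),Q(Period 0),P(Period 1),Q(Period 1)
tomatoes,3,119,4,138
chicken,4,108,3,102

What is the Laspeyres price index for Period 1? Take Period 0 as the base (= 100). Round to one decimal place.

Laspeyres price index uses base-period quantities as weights.
ΣP(Period 1)·Q(Period 0) = 4×119 + 3×108 = 476 + 324 = 800
ΣP(Period 0)·Q(Period 0) = 3×119 + 4×108 = 357 + 432 = 789
Index = 800 / 789 × 100 = 101.3942

101.4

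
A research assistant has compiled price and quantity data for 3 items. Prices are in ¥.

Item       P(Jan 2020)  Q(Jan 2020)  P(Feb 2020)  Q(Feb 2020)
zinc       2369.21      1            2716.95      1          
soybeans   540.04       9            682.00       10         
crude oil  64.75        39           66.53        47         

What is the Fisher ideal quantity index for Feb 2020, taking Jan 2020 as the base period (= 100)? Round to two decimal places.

110.73

Laspeyres component (base-period weights):
ΣP(Jan 2020)Q(Feb 2020) = 2369.21×1 + 540.04×10 + 64.75×47 = 2369.21 + 5400.4 + 3043.25 = 10812.86
ΣP(Jan 2020)Q(Jan 2020) = 2369.21×1 + 540.04×9 + 64.75×39 = 2369.21 + 4860.36 + 2525.25 = 9754.82
L = 10812.86 / 9754.82 × 100 = 110.8463
Paasche component (current-period weights):
ΣP(Feb 2020)Q(Feb 2020) = 2716.95×1 + 682.00×10 + 66.53×47 = 2716.95 + 6820 + 3126.91 = 12663.86
ΣP(Feb 2020)Q(Jan 2020) = 2716.95×1 + 682.00×9 + 66.53×39 = 2716.95 + 6138 + 2594.67 = 11449.62
P = 12663.86 / 11449.62 × 100 = 110.6051
Fisher = √(L × P) = √(110.8463 × 110.6051) = 110.7256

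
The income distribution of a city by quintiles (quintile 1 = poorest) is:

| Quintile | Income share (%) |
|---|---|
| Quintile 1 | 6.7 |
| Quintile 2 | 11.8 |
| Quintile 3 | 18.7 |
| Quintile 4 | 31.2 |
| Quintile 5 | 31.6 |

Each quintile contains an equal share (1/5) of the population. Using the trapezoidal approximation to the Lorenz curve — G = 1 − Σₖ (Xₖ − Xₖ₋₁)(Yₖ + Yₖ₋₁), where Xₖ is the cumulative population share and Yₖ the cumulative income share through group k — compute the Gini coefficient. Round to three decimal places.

0.277

Cumulative income shares Yₖ: 0.0670, 0.1850, 0.3720, 0.6840, 1.0000
Σ (Xₖ−Xₖ₋₁)(Yₖ+Yₖ₋₁) = (1/5)(0.0670+0.0000) + (1/5)(0.1850+0.0670) + (1/5)(0.3720+0.1850) + (1/5)(0.6840+0.3720) + (1/5)(1.0000+0.6840)
  = 0.0134 + 0.0504 + 0.1114 + 0.2112 + 0.3368 = 0.7232
G = 1 − 0.7232 = 0.2768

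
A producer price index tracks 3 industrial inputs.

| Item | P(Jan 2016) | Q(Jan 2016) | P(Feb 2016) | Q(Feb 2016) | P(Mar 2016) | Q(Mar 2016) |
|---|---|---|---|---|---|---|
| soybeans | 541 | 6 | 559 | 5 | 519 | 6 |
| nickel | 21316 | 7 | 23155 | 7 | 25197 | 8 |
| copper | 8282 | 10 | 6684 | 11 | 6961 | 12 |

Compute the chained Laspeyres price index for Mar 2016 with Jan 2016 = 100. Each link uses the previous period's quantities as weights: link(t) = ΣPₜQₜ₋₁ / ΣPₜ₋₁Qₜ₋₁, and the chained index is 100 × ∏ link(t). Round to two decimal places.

Link Jan 2016→Feb 2016:
ΣP(Feb 2016)Q(Jan 2016) = 559×6 + 23155×7 + 6684×10 = 3354 + 162085 + 66840 = 232279
ΣP(Jan 2016)Q(Jan 2016) = 541×6 + 21316×7 + 8282×10 = 3246 + 149212 + 82820 = 235278
link = 232279/235278 = 0.987253
Link Feb 2016→Mar 2016:
ΣP(Mar 2016)Q(Feb 2016) = 519×5 + 25197×7 + 6961×11 = 2595 + 176379 + 76571 = 255545
ΣP(Feb 2016)Q(Feb 2016) = 559×5 + 23155×7 + 6684×11 = 2795 + 162085 + 73524 = 238404
link = 255545/238404 = 1.071899
Chained index = 100 × 0.987253 × 1.071899 = 105.8236

105.82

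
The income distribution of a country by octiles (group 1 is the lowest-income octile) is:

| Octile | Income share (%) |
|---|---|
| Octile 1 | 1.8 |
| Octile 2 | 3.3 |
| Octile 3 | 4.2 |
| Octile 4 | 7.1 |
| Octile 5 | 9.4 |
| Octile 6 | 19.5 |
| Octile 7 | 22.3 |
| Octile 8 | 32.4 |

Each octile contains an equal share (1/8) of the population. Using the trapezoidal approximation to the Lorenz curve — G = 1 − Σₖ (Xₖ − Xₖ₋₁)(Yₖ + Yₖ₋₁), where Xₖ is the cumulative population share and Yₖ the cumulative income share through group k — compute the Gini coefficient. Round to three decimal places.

Cumulative income shares Yₖ: 0.0180, 0.0510, 0.0930, 0.1640, 0.2580, 0.4530, 0.6760, 1.0000
Σ (Xₖ−Xₖ₋₁)(Yₖ+Yₖ₋₁) = (1/8)(0.0180+0.0000) + (1/8)(0.0510+0.0180) + (1/8)(0.0930+0.0510) + (1/8)(0.1640+0.0930) + (1/8)(0.2580+0.1640) + (1/8)(0.4530+0.2580) + (1/8)(0.6760+0.4530) + (1/8)(1.0000+0.6760)
  = 0.0023 + 0.0086 + 0.0180 + 0.0321 + 0.0527 + 0.0889 + 0.1411 + 0.2095 = 0.5533
G = 1 − 0.5533 = 0.4467

0.447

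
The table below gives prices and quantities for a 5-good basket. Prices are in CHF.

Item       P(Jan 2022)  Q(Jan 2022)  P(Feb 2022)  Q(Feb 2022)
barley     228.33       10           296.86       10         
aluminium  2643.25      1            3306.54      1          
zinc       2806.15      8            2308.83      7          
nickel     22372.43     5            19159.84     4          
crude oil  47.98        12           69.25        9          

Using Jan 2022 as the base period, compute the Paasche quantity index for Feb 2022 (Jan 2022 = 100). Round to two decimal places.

82.14

Paasche quantity index uses current-period prices as weights.
ΣP(Feb 2022)·Q(Feb 2022) = 296.86×10 + 3306.54×1 + 2308.83×7 + 19159.84×4 + 69.25×9 = 2968.6 + 3306.54 + 16161.81 + 76639.36 + 623.25 = 99699.56
ΣP(Feb 2022)·Q(Jan 2022) = 296.86×10 + 3306.54×1 + 2308.83×8 + 19159.84×5 + 69.25×12 = 2968.6 + 3306.54 + 18470.64 + 95799.2 + 831 = 121375.98
Index = 99699.56 / 121375.98 × 100 = 82.1411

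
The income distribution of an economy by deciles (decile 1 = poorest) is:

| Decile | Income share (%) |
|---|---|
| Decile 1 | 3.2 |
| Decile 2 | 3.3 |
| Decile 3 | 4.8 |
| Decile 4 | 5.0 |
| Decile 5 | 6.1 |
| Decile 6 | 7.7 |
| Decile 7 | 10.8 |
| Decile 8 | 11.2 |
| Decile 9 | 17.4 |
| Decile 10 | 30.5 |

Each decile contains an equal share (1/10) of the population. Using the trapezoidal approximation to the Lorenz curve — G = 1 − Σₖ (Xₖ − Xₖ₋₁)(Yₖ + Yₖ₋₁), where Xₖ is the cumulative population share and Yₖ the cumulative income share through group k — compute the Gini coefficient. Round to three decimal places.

Cumulative income shares Yₖ: 0.0320, 0.0650, 0.1130, 0.1630, 0.2240, 0.3010, 0.4090, 0.5210, 0.6950, 1.0000
Σ (Xₖ−Xₖ₋₁)(Yₖ+Yₖ₋₁) = (1/10)(0.0320+0.0000) + (1/10)(0.0650+0.0320) + (1/10)(0.1130+0.0650) + (1/10)(0.1630+0.1130) + (1/10)(0.2240+0.1630) + (1/10)(0.3010+0.2240) + (1/10)(0.4090+0.3010) + (1/10)(0.5210+0.4090) + (1/10)(0.6950+0.5210) + (1/10)(1.0000+0.6950)
  = 0.0032 + 0.0097 + 0.0178 + 0.0276 + 0.0387 + 0.0525 + 0.0710 + 0.0930 + 0.1216 + 0.1695 = 0.6046
G = 1 − 0.6046 = 0.3954

0.395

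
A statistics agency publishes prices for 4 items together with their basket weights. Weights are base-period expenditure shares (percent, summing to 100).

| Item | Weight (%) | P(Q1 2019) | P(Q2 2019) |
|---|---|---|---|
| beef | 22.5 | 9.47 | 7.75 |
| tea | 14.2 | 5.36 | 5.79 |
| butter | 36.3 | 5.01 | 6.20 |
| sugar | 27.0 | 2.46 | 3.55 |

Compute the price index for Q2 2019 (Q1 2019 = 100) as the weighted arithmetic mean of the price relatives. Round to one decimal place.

beef: 22.5 × (7.75/9.47) = 22.5 × 0.818374 = 18.4134
tea: 14.2 × (5.79/5.36) = 14.2 × 1.080224 = 15.3392
butter: 36.3 × (6.20/5.01) = 36.3 × 1.237525 = 44.9222
sugar: 27.0 × (3.55/2.46) = 27.0 × 1.443089 = 38.9634
Index = Σ wᵢ·(p₁ᵢ/p₀ᵢ) = 18.4134 + 15.3392 + 44.9222 + 38.9634 = 117.6382

117.6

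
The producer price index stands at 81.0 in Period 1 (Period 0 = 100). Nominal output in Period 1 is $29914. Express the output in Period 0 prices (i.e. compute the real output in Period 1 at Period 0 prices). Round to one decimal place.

Real = Nominal ÷ (Index/100) = 29914 ÷ (81.0/100)
     = 29914 ÷ 0.810 = 36930.8642

36930.9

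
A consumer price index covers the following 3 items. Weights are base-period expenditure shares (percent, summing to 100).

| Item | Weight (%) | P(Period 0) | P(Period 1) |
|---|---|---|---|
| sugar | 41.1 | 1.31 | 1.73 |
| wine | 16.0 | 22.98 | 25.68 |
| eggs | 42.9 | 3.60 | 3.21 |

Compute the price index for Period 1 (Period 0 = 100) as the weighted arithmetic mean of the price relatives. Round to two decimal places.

110.41

sugar: 41.1 × (1.73/1.31) = 41.1 × 1.320611 = 54.2771
wine: 16.0 × (25.68/22.98) = 16.0 × 1.117493 = 17.8799
eggs: 42.9 × (3.21/3.60) = 42.9 × 0.891667 = 38.2525
Index = Σ wᵢ·(p₁ᵢ/p₀ᵢ) = 54.2771 + 17.8799 + 38.2525 = 110.4095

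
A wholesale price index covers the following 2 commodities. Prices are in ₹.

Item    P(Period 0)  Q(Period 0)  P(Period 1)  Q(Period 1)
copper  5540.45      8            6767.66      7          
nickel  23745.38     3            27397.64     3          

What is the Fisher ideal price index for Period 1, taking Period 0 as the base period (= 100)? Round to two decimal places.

Laspeyres component (base-period weights):
ΣP(Period 1)Q(Period 0) = 6767.66×8 + 27397.64×3 = 54141.28 + 82192.92 = 136334.2
ΣP(Period 0)Q(Period 0) = 5540.45×8 + 23745.38×3 = 44323.6 + 71236.14 = 115559.74
L = 136334.2 / 115559.74 × 100 = 117.9772
Paasche component (current-period weights):
ΣP(Period 1)Q(Period 1) = 6767.66×7 + 27397.64×3 = 47373.62 + 82192.92 = 129566.54
ΣP(Period 0)Q(Period 1) = 5540.45×7 + 23745.38×3 = 38783.15 + 71236.14 = 110019.29
P = 129566.54 / 110019.29 × 100 = 117.7671
Fisher = √(L × P) = √(117.9772 × 117.7671) = 117.8721

117.87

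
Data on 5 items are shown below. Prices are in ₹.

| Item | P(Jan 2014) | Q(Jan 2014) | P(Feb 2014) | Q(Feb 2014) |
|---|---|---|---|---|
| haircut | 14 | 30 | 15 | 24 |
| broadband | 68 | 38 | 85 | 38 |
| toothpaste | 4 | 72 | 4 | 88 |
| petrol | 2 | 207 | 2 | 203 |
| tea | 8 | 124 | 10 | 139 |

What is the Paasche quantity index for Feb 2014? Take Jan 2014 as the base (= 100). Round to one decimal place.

Paasche quantity index uses current-period prices as weights.
ΣP(Feb 2014)·Q(Feb 2014) = 15×24 + 85×38 + 4×88 + 2×203 + 10×139 = 360 + 3230 + 352 + 406 + 1390 = 5738
ΣP(Feb 2014)·Q(Jan 2014) = 15×30 + 85×38 + 4×72 + 2×207 + 10×124 = 450 + 3230 + 288 + 414 + 1240 = 5622
Index = 5738 / 5622 × 100 = 102.0633

102.1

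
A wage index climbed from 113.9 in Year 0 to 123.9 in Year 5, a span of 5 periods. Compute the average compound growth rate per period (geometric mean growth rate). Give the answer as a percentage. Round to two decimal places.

Growth factor = (123.9/113.9)^(1/5) = (1.087796)^(1/5) = 1.016973
Growth rate = 1.016973 − 1 = 0.016973 = 1.6973%

1.70%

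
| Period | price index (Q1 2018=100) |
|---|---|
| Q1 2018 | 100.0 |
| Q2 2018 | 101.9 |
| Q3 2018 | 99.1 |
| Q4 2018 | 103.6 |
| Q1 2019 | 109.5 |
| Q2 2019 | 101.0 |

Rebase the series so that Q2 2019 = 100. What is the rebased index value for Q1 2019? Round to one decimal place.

108.4

Rebased(Q1 2019) = 109.5 / 101.0 × 100 = 108.4158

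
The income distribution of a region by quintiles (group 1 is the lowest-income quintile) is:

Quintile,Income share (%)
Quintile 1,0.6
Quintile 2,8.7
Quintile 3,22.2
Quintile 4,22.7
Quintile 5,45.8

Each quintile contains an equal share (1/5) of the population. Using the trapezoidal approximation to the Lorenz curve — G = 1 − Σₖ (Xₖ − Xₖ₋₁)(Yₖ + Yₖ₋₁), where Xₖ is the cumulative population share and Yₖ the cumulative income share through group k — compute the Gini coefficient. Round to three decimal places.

Cumulative income shares Yₖ: 0.0060, 0.0930, 0.3150, 0.5420, 1.0000
Σ (Xₖ−Xₖ₋₁)(Yₖ+Yₖ₋₁) = (1/5)(0.0060+0.0000) + (1/5)(0.0930+0.0060) + (1/5)(0.3150+0.0930) + (1/5)(0.5420+0.3150) + (1/5)(1.0000+0.5420)
  = 0.0012 + 0.0198 + 0.0816 + 0.1714 + 0.3084 = 0.5824
G = 1 − 0.5824 = 0.4176

0.418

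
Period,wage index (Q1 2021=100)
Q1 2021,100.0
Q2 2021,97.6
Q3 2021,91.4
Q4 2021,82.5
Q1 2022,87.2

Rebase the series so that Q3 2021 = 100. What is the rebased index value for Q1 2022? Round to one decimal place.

Rebased(Q1 2022) = 87.2 / 91.4 × 100 = 95.4048

95.4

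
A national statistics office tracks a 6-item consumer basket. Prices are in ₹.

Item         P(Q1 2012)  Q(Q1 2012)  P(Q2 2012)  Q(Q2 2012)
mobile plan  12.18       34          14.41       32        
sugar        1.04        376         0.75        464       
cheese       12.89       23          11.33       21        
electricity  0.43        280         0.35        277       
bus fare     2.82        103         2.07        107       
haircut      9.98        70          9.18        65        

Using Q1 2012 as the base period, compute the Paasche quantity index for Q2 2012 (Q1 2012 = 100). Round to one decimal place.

Paasche quantity index uses current-period prices as weights.
ΣP(Q2 2012)·Q(Q2 2012) = 14.41×32 + 0.75×464 + 11.33×21 + 0.35×277 + 2.07×107 + 9.18×65 = 461.12 + 348 + 237.93 + 96.95 + 221.49 + 596.7 = 1962.19
ΣP(Q2 2012)·Q(Q1 2012) = 14.41×34 + 0.75×376 + 11.33×23 + 0.35×280 + 2.07×103 + 9.18×70 = 489.94 + 282 + 260.59 + 98 + 213.21 + 642.6 = 1986.34
Index = 1962.19 / 1986.34 × 100 = 98.7842

98.8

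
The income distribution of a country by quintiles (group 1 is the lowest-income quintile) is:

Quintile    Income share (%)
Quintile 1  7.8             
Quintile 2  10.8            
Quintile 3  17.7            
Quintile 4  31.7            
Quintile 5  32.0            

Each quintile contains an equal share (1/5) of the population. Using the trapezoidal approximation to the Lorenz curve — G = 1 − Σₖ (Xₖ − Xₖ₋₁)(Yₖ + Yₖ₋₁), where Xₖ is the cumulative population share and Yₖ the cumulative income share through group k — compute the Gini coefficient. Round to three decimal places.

0.277

Cumulative income shares Yₖ: 0.0780, 0.1860, 0.3630, 0.6800, 1.0000
Σ (Xₖ−Xₖ₋₁)(Yₖ+Yₖ₋₁) = (1/5)(0.0780+0.0000) + (1/5)(0.1860+0.0780) + (1/5)(0.3630+0.1860) + (1/5)(0.6800+0.3630) + (1/5)(1.0000+0.6800)
  = 0.0156 + 0.0528 + 0.1098 + 0.2086 + 0.3360 = 0.7228
G = 1 − 0.7228 = 0.2772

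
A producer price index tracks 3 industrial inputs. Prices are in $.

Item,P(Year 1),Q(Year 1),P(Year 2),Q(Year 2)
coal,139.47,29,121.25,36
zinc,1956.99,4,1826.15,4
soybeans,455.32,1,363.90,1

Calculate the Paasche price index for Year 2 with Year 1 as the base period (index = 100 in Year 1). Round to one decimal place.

Paasche price index uses current-period quantities as weights.
ΣP(Year 2)·Q(Year 2) = 121.25×36 + 1826.15×4 + 363.90×1 = 4365 + 7304.6 + 363.9 = 12033.5
ΣP(Year 1)·Q(Year 2) = 139.47×36 + 1956.99×4 + 455.32×1 = 5020.92 + 7827.96 + 455.32 = 13304.2
Index = 12033.5 / 13304.2 × 100 = 90.4489

90.4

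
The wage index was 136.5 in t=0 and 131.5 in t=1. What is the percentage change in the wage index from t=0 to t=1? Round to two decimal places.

-3.66%

Change = (131.5 − 136.5) / 136.5 × 100
       = -5.0 / 136.5 × 100 = -3.6630%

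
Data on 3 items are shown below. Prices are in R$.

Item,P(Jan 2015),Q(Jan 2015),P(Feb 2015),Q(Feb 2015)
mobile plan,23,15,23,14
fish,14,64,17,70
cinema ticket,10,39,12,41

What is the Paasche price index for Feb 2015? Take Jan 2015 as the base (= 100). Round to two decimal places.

Paasche price index uses current-period quantities as weights.
ΣP(Feb 2015)·Q(Feb 2015) = 23×14 + 17×70 + 12×41 = 322 + 1190 + 492 = 2004
ΣP(Jan 2015)·Q(Feb 2015) = 23×14 + 14×70 + 10×41 = 322 + 980 + 410 = 1712
Index = 2004 / 1712 × 100 = 117.0561

117.06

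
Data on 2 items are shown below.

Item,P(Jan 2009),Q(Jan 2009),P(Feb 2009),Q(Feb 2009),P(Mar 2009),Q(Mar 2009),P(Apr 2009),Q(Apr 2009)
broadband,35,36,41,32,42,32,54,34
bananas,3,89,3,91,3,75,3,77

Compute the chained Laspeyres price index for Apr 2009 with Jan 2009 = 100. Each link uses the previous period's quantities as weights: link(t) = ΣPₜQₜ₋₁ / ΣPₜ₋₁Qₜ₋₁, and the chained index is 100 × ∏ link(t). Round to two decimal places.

Link Jan 2009→Feb 2009:
ΣP(Feb 2009)Q(Jan 2009) = 41×36 + 3×89 = 1476 + 267 = 1743
ΣP(Jan 2009)Q(Jan 2009) = 35×36 + 3×89 = 1260 + 267 = 1527
link = 1743/1527 = 1.141454
Link Feb 2009→Mar 2009:
ΣP(Mar 2009)Q(Feb 2009) = 42×32 + 3×91 = 1344 + 273 = 1617
ΣP(Feb 2009)Q(Feb 2009) = 41×32 + 3×91 = 1312 + 273 = 1585
link = 1617/1585 = 1.020189
Link Mar 2009→Apr 2009:
ΣP(Apr 2009)Q(Mar 2009) = 54×32 + 3×75 = 1728 + 225 = 1953
ΣP(Mar 2009)Q(Mar 2009) = 42×32 + 3×75 = 1344 + 225 = 1569
link = 1953/1569 = 1.244742
Chained index = 100 × 1.141454 × 1.020189 × 1.244742 = 144.9501

144.95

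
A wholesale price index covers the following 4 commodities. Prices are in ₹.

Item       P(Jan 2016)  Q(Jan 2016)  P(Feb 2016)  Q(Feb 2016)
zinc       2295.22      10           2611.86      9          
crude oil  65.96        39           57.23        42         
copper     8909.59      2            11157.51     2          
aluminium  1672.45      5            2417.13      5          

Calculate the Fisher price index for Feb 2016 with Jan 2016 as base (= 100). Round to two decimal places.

Laspeyres component (base-period weights):
ΣP(Feb 2016)Q(Jan 2016) = 2611.86×10 + 57.23×39 + 11157.51×2 + 2417.13×5 = 26118.6 + 2231.97 + 22315.02 + 12085.65 = 62751.24
ΣP(Jan 2016)Q(Jan 2016) = 2295.22×10 + 65.96×39 + 8909.59×2 + 1672.45×5 = 22952.2 + 2572.44 + 17819.18 + 8362.25 = 51706.07
L = 62751.24 / 51706.07 × 100 = 121.3615
Paasche component (current-period weights):
ΣP(Feb 2016)Q(Feb 2016) = 2611.86×9 + 57.23×42 + 11157.51×2 + 2417.13×5 = 23506.74 + 2403.66 + 22315.02 + 12085.65 = 60311.07
ΣP(Jan 2016)Q(Feb 2016) = 2295.22×9 + 65.96×42 + 8909.59×2 + 1672.45×5 = 20656.98 + 2770.32 + 17819.18 + 8362.25 = 49608.73
P = 60311.07 / 49608.73 × 100 = 121.5735
Fisher = √(L × P) = √(121.3615 × 121.5735) = 121.4674

121.47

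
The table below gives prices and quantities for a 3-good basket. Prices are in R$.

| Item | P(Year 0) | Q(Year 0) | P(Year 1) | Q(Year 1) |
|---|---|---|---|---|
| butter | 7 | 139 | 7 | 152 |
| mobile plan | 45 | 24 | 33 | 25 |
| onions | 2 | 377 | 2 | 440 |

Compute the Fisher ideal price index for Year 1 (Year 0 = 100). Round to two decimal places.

Laspeyres component (base-period weights):
ΣP(Year 1)Q(Year 0) = 7×139 + 33×24 + 2×377 = 973 + 792 + 754 = 2519
ΣP(Year 0)Q(Year 0) = 7×139 + 45×24 + 2×377 = 973 + 1080 + 754 = 2807
L = 2519 / 2807 × 100 = 89.7399
Paasche component (current-period weights):
ΣP(Year 1)Q(Year 1) = 7×152 + 33×25 + 2×440 = 1064 + 825 + 880 = 2769
ΣP(Year 0)Q(Year 1) = 7×152 + 45×25 + 2×440 = 1064 + 1125 + 880 = 3069
P = 2769 / 3069 × 100 = 90.2248
Fisher = √(L × P) = √(89.7399 × 90.2248) = 89.9821

89.98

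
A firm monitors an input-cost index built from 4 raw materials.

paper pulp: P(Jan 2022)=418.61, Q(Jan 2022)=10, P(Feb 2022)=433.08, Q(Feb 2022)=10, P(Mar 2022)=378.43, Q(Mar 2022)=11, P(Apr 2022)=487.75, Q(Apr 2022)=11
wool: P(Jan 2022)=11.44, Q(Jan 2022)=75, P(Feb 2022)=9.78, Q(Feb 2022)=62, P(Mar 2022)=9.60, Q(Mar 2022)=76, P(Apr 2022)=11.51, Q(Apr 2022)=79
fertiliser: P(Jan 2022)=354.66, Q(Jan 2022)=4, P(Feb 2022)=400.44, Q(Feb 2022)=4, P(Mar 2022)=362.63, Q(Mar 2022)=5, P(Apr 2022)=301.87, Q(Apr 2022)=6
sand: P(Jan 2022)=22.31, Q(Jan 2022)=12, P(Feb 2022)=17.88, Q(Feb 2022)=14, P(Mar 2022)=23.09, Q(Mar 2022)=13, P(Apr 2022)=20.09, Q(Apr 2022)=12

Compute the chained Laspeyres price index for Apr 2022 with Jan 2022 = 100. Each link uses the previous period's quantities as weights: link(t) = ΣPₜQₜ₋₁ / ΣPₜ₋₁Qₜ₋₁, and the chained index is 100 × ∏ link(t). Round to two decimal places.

105.95

Link Jan 2022→Feb 2022:
ΣP(Feb 2022)Q(Jan 2022) = 433.08×10 + 9.78×75 + 400.44×4 + 17.88×12 = 4330.8 + 733.5 + 1601.76 + 214.56 = 6880.62
ΣP(Jan 2022)Q(Jan 2022) = 418.61×10 + 11.44×75 + 354.66×4 + 22.31×12 = 4186.1 + 858 + 1418.64 + 267.72 = 6730.46
link = 6880.62/6730.46 = 1.022311
Link Feb 2022→Mar 2022:
ΣP(Mar 2022)Q(Feb 2022) = 378.43×10 + 9.60×62 + 362.63×4 + 23.09×14 = 3784.3 + 595.2 + 1450.52 + 323.26 = 6153.28
ΣP(Feb 2022)Q(Feb 2022) = 433.08×10 + 9.78×62 + 400.44×4 + 17.88×14 = 4330.8 + 606.36 + 1601.76 + 250.32 = 6789.24
link = 6153.28/6789.24 = 0.906328
Link Mar 2022→Apr 2022:
ΣP(Apr 2022)Q(Mar 2022) = 487.75×11 + 11.51×76 + 301.87×5 + 20.09×13 = 5365.25 + 874.76 + 1509.35 + 261.17 = 8010.53
ΣP(Mar 2022)Q(Mar 2022) = 378.43×11 + 9.60×76 + 362.63×5 + 23.09×13 = 4162.73 + 729.6 + 1813.15 + 300.17 = 7005.65
link = 8010.53/7005.65 = 1.143439
Chained index = 100 × 1.022311 × 0.906328 × 1.143439 = 105.9452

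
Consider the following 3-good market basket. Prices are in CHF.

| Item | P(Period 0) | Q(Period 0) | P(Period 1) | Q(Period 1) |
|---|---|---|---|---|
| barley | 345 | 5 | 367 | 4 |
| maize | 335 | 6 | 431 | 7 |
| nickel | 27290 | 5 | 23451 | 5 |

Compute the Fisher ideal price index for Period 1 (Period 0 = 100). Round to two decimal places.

Laspeyres component (base-period weights):
ΣP(Period 1)Q(Period 0) = 367×5 + 431×6 + 23451×5 = 1835 + 2586 + 117255 = 121676
ΣP(Period 0)Q(Period 0) = 345×5 + 335×6 + 27290×5 = 1725 + 2010 + 136450 = 140185
L = 121676 / 140185 × 100 = 86.7967
Paasche component (current-period weights):
ΣP(Period 1)Q(Period 1) = 367×4 + 431×7 + 23451×5 = 1468 + 3017 + 117255 = 121740
ΣP(Period 0)Q(Period 1) = 345×4 + 335×7 + 27290×5 = 1380 + 2345 + 136450 = 140175
P = 121740 / 140175 × 100 = 86.8486
Fisher = √(L × P) = √(86.7967 × 86.8486) = 86.8227

86.82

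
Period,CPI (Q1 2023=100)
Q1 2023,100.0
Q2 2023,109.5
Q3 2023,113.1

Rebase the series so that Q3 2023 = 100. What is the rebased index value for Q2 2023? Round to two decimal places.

Rebased(Q2 2023) = 109.5 / 113.1 × 100 = 96.8170

96.82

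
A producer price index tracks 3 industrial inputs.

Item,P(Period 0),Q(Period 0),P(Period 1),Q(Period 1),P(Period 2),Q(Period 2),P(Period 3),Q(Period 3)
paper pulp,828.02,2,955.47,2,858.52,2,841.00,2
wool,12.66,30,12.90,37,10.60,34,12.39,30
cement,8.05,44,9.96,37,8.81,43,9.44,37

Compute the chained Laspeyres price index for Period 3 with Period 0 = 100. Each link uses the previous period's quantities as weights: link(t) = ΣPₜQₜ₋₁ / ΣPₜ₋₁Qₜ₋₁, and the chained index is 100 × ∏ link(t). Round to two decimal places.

Link Period 0→Period 1:
ΣP(Period 1)Q(Period 0) = 955.47×2 + 12.90×30 + 9.96×44 = 1910.94 + 387 + 438.24 = 2736.18
ΣP(Period 0)Q(Period 0) = 828.02×2 + 12.66×30 + 8.05×44 = 1656.04 + 379.8 + 354.2 = 2390.04
link = 2736.18/2390.04 = 1.144826
Link Period 1→Period 2:
ΣP(Period 2)Q(Period 1) = 858.52×2 + 10.60×37 + 8.81×37 = 1717.04 + 392.2 + 325.97 = 2435.21
ΣP(Period 1)Q(Period 1) = 955.47×2 + 12.90×37 + 9.96×37 = 1910.94 + 477.3 + 368.52 = 2756.76
link = 2435.21/2756.76 = 0.883359
Link Period 2→Period 3:
ΣP(Period 3)Q(Period 2) = 841.00×2 + 12.39×34 + 9.44×43 = 1682 + 421.26 + 405.92 = 2509.18
ΣP(Period 2)Q(Period 2) = 858.52×2 + 10.60×34 + 8.81×43 = 1717.04 + 360.4 + 378.83 = 2456.27
link = 2509.18/2456.27 = 1.021541
Chained index = 100 × 1.144826 × 0.883359 × 1.021541 = 103.3077

103.31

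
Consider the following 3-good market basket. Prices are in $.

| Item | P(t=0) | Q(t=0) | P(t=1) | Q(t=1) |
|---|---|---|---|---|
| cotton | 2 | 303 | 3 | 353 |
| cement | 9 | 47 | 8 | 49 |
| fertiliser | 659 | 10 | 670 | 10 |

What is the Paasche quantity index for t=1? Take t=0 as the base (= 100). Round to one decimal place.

102.1

Paasche quantity index uses current-period prices as weights.
ΣP(t=1)·Q(t=1) = 3×353 + 8×49 + 670×10 = 1059 + 392 + 6700 = 8151
ΣP(t=1)·Q(t=0) = 3×303 + 8×47 + 670×10 = 909 + 376 + 6700 = 7985
Index = 8151 / 7985 × 100 = 102.0789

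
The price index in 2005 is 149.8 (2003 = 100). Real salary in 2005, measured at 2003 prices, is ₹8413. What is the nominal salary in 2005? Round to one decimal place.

Nominal = Real × (Index/100) = 8413 × (149.8/100)
        = 8413 × 1.498 = 12602.6740

12602.7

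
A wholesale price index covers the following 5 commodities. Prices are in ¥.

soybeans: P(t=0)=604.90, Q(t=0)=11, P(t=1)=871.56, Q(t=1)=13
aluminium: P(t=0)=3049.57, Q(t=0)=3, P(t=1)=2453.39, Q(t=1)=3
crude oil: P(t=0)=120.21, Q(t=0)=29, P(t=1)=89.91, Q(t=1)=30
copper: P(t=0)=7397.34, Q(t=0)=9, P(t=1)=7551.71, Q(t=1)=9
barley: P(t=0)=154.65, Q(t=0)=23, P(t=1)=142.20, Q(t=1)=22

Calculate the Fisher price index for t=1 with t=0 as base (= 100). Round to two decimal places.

101.81

Laspeyres component (base-period weights):
ΣP(t=1)Q(t=0) = 871.56×11 + 2453.39×3 + 89.91×29 + 7551.71×9 + 142.20×23 = 9587.16 + 7360.17 + 2607.39 + 67965.39 + 3270.6 = 90790.71
ΣP(t=0)Q(t=0) = 604.90×11 + 3049.57×3 + 120.21×29 + 7397.34×9 + 154.65×23 = 6653.9 + 9148.71 + 3486.09 + 66576.06 + 3556.95 = 89421.71
L = 90790.71 / 89421.71 × 100 = 101.5309
Paasche component (current-period weights):
ΣP(t=1)Q(t=1) = 871.56×13 + 2453.39×3 + 89.91×30 + 7551.71×9 + 142.20×22 = 11330.28 + 7360.17 + 2697.3 + 67965.39 + 3128.4 = 92481.54
ΣP(t=0)Q(t=1) = 604.90×13 + 3049.57×3 + 120.21×30 + 7397.34×9 + 154.65×22 = 7863.7 + 9148.71 + 3606.3 + 66576.06 + 3402.3 = 90597.07
P = 92481.54 / 90597.07 × 100 = 102.0801
Fisher = √(L × P) = √(101.5309 × 102.0801) = 101.8051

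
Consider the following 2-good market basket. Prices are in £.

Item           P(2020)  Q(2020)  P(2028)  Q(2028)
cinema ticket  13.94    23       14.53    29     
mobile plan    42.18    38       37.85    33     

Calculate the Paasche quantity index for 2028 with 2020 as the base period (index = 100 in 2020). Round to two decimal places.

Paasche quantity index uses current-period prices as weights.
ΣP(2028)·Q(2028) = 14.53×29 + 37.85×33 = 421.37 + 1249.05 = 1670.42
ΣP(2028)·Q(2020) = 14.53×23 + 37.85×38 = 334.19 + 1438.3 = 1772.49
Index = 1670.42 / 1772.49 × 100 = 94.2414

94.24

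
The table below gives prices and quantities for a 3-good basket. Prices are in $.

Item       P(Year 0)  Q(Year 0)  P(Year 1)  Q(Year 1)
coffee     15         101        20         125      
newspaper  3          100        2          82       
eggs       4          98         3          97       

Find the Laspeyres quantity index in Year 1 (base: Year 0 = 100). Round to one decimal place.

Laspeyres quantity index uses base-period prices as weights.
ΣP(Year 0)·Q(Year 1) = 15×125 + 3×82 + 4×97 = 1875 + 246 + 388 = 2509
ΣP(Year 0)·Q(Year 0) = 15×101 + 3×100 + 4×98 = 1515 + 300 + 392 = 2207
Index = 2509 / 2207 × 100 = 113.6837

113.7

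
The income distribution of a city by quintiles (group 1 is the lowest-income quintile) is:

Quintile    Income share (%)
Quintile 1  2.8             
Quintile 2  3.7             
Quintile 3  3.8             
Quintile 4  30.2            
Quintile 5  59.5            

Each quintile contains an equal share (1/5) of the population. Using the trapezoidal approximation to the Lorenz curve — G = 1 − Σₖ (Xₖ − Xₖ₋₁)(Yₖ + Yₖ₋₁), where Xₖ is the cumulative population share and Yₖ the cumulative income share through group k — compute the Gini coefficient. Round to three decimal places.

0.560

Cumulative income shares Yₖ: 0.0280, 0.0650, 0.1030, 0.4050, 1.0000
Σ (Xₖ−Xₖ₋₁)(Yₖ+Yₖ₋₁) = (1/5)(0.0280+0.0000) + (1/5)(0.0650+0.0280) + (1/5)(0.1030+0.0650) + (1/5)(0.4050+0.1030) + (1/5)(1.0000+0.4050)
  = 0.0056 + 0.0186 + 0.0336 + 0.1016 + 0.2810 = 0.4404
G = 1 − 0.4404 = 0.5596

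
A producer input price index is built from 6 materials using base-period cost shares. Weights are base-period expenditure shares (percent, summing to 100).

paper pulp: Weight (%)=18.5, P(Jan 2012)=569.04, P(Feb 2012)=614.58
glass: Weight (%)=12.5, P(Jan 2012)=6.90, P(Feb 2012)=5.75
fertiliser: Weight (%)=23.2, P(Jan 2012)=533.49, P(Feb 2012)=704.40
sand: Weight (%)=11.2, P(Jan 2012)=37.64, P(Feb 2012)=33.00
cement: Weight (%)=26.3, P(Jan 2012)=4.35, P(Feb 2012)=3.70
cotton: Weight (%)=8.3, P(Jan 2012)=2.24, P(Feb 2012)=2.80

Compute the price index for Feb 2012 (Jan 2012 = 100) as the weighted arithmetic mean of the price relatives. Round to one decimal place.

paper pulp: 18.5 × (614.58/569.04) = 18.5 × 1.080030 = 19.9805
glass: 12.5 × (5.75/6.90) = 12.5 × 0.833333 = 10.4167
fertiliser: 23.2 × (704.40/533.49) = 23.2 × 1.320362 = 30.6324
sand: 11.2 × (33.00/37.64) = 11.2 × 0.876727 = 9.8193
cement: 26.3 × (3.70/4.35) = 26.3 × 0.850575 = 22.3701
cotton: 8.3 × (2.80/2.24) = 8.3 × 1.250000 = 10.3750
Index = Σ wᵢ·(p₁ᵢ/p₀ᵢ) = 19.9805 + 10.4167 + 30.6324 + 9.8193 + 22.3701 + 10.3750 = 103.5941

103.6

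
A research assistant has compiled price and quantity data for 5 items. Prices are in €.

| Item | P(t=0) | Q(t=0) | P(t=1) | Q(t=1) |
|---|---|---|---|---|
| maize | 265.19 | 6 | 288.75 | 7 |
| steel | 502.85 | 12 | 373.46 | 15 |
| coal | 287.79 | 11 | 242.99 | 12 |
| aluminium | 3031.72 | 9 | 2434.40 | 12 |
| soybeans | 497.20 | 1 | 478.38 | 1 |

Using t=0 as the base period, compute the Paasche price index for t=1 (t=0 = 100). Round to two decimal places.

80.90

Paasche price index uses current-period quantities as weights.
ΣP(t=1)·Q(t=1) = 288.75×7 + 373.46×15 + 242.99×12 + 2434.40×12 + 478.38×1 = 2021.25 + 5601.9 + 2915.88 + 29212.8 + 478.38 = 40230.21
ΣP(t=0)·Q(t=1) = 265.19×7 + 502.85×15 + 287.79×12 + 3031.72×12 + 497.20×1 = 1856.33 + 7542.75 + 3453.48 + 36380.64 + 497.2 = 49730.4
Index = 40230.21 / 49730.4 × 100 = 80.8966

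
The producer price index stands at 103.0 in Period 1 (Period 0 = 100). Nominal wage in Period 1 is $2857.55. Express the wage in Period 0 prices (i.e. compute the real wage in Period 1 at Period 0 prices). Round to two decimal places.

Real = Nominal ÷ (Index/100) = 2857.55 ÷ (103.0/100)
     = 2857.55 ÷ 1.030 = 2774.3204

2774.32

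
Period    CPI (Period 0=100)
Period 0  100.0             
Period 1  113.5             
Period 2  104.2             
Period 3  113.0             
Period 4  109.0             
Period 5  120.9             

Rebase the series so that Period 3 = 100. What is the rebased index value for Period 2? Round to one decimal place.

92.2

Rebased(Period 2) = 104.2 / 113.0 × 100 = 92.2124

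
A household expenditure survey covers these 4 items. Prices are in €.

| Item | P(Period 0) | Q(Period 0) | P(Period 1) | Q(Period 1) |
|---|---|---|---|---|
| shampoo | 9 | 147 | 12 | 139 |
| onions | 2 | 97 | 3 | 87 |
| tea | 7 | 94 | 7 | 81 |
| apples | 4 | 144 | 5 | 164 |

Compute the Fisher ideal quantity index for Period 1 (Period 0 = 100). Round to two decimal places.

Laspeyres component (base-period weights):
ΣP(Period 0)Q(Period 1) = 9×139 + 2×87 + 7×81 + 4×164 = 1251 + 174 + 567 + 656 = 2648
ΣP(Period 0)Q(Period 0) = 9×147 + 2×97 + 7×94 + 4×144 = 1323 + 194 + 658 + 576 = 2751
L = 2648 / 2751 × 100 = 96.2559
Paasche component (current-period weights):
ΣP(Period 1)Q(Period 1) = 12×139 + 3×87 + 7×81 + 5×164 = 1668 + 261 + 567 + 820 = 3316
ΣP(Period 1)Q(Period 0) = 12×147 + 3×97 + 7×94 + 5×144 = 1764 + 291 + 658 + 720 = 3433
P = 3316 / 3433 × 100 = 96.5919
Fisher = √(L × P) = √(96.2559 × 96.5919) = 96.4238

96.42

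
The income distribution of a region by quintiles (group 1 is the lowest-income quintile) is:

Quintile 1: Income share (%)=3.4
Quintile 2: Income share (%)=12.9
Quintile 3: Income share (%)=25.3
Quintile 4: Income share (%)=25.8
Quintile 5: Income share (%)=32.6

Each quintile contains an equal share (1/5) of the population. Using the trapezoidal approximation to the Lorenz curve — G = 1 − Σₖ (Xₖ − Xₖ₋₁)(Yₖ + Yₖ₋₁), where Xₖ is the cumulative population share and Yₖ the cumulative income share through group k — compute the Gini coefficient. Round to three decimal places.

Cumulative income shares Yₖ: 0.0340, 0.1630, 0.4160, 0.6740, 1.0000
Σ (Xₖ−Xₖ₋₁)(Yₖ+Yₖ₋₁) = (1/5)(0.0340+0.0000) + (1/5)(0.1630+0.0340) + (1/5)(0.4160+0.1630) + (1/5)(0.6740+0.4160) + (1/5)(1.0000+0.6740)
  = 0.0068 + 0.0394 + 0.1158 + 0.2180 + 0.3348 = 0.7148
G = 1 − 0.7148 = 0.2852

0.285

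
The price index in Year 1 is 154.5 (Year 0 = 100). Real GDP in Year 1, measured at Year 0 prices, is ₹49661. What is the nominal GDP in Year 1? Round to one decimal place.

76726.2

Nominal = Real × (Index/100) = 49661 × (154.5/100)
        = 49661 × 1.545 = 76726.2450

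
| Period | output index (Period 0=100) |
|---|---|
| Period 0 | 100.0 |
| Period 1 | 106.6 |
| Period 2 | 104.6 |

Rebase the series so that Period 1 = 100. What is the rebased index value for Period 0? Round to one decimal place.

93.8

Rebased(Period 0) = 100.0 / 106.6 × 100 = 93.8086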